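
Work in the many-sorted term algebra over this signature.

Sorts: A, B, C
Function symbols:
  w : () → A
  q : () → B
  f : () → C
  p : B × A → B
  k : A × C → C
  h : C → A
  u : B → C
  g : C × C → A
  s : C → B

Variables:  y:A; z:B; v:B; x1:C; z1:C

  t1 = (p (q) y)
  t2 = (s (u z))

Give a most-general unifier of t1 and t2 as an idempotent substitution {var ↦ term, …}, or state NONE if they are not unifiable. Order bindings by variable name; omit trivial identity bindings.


NONE (not unifiable)

head clash or occurs-check failure — not unifiable


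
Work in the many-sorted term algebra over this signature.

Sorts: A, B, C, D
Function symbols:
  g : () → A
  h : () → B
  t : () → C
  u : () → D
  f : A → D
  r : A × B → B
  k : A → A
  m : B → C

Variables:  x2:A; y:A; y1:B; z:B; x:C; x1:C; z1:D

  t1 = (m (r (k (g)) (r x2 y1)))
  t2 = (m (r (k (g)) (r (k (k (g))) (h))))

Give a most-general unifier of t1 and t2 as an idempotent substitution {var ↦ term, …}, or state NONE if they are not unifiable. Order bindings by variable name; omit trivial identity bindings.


{x2 ↦ (k (k (g))), y1 ↦ (h)}


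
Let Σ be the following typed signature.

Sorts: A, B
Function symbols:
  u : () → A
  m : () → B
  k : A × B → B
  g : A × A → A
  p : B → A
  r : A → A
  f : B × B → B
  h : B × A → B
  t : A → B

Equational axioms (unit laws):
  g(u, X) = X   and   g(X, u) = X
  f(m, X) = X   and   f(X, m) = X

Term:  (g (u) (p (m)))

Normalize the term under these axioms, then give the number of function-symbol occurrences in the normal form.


1. (g (u) (p (m)))  →  (p (m))
normal form: (p (m))

size = 2


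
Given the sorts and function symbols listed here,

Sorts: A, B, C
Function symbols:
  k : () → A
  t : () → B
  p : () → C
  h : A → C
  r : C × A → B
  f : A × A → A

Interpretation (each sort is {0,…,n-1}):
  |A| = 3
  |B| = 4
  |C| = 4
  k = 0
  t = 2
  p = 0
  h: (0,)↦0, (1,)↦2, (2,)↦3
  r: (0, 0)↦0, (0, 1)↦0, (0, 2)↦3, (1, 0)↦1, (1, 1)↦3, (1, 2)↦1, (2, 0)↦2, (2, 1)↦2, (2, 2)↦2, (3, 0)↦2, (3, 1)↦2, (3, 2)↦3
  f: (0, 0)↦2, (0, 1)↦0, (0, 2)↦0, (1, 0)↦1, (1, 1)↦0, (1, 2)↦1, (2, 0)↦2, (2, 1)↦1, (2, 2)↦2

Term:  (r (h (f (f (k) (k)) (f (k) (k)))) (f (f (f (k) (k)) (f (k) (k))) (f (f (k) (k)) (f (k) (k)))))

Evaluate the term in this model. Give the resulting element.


value = 3

  k = 0
  k = 0
  (f (k) (k)) = f(0, 0) = 2
  k = 0
  k = 0
  (f (k) (k)) = f(0, 0) = 2
  (f (f (k) (k)) (f (k) (k))) = f(2, 2) = 2
  (h (f (f (k) (k)) (f (k) (k)))) = h(2,) = 3
  k = 0
  k = 0
  (f (k) (k)) = f(0, 0) = 2
  k = 0
  k = 0
  (f (k) (k)) = f(0, 0) = 2
  (f (f (k) (k)) (f (k) (k))) = f(2, 2) = 2
  k = 0
  k = 0
  (f (k) (k)) = f(0, 0) = 2
  k = 0
  k = 0
  (f (k) (k)) = f(0, 0) = 2
  (f (f (k) (k)) (f (k) (k))) = f(2, 2) = 2
  (f (f (f (k) (k)) (f (k) (k))) (f (f (k) (k)) (f (k) (k)))) = f(2, 2) = 2
  (r (h (f (f (k) (k)) (f (k) (k)))) (f (f (f (k) (k)) (f (k) (k))) (f (f (k) (k)) (f (k) (k))))) = r(3, 2) = 3


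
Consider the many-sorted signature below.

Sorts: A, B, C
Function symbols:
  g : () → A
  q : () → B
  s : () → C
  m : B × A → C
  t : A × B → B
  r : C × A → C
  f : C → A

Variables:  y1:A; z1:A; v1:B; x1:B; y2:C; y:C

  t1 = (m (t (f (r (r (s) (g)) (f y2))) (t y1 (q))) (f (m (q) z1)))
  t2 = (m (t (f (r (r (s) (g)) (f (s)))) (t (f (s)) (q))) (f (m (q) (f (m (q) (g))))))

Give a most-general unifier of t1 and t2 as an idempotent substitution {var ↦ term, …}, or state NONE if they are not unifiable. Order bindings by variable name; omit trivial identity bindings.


{y1 ↦ (f (s)), y2 ↦ (s), z1 ↦ (f (m (q) (g)))}


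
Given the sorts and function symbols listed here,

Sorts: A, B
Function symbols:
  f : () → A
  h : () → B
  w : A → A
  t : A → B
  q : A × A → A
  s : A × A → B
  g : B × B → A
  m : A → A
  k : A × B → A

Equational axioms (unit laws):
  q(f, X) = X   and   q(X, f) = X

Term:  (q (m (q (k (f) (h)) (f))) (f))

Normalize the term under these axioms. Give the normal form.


normal form = (m (k (f) (h)))

1. (q (m (q (k (f) (h)) (f))) (f))  →  (m (q (k (f) (h)) (f)))
2. (m (q (k (f) (h)) (f)))  →  (m (k (f) (h)))


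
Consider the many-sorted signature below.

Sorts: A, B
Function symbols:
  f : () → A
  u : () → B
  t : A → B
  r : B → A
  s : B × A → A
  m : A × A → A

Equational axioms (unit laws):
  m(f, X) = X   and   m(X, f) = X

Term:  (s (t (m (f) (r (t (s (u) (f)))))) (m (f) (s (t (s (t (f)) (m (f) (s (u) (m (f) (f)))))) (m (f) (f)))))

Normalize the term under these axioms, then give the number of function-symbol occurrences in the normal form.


size = 16

1. (s (t (m (f) (r (t (s (u) (f)))))) (m (f) (s (t (s (t (f)) (m (f) (s (u) (m (f) (f)))))) (m (f) (f)))))  →  (s (t (r (t (s (u) (f))))) (m (f) (s (t (s (t (f)) (m (f) (s (u) (m (f) (f)))))) (m (f) (f)))))
2. (s (t (r (t (s (u) (f))))) (m (f) (s (t (s (t (f)) (m (f) (s (u) (m (f) (f)))))) (m (f) (f)))))  →  (s (t (r (t (s (u) (f))))) (s (t (s (t (f)) (m (f) (s (u) (m (f) (f)))))) (m (f) (f))))
3. (s (t (r (t (s (u) (f))))) (s (t (s (t (f)) (m (f) (s (u) (m (f) (f)))))) (m (f) (f))))  →  (s (t (r (t (s (u) (f))))) (s (t (s (t (f)) (s (u) (m (f) (f))))) (m (f) (f))))
4. (s (t (r (t (s (u) (f))))) (s (t (s (t (f)) (s (u) (m (f) (f))))) (m (f) (f))))  →  (s (t (r (t (s (u) (f))))) (s (t (s (t (f)) (s (u) (f)))) (m (f) (f))))
5. (s (t (r (t (s (u) (f))))) (s (t (s (t (f)) (s (u) (f)))) (m (f) (f))))  →  (s (t (r (t (s (u) (f))))) (s (t (s (t (f)) (s (u) (f)))) (f)))
normal form: (s (t (r (t (s (u) (f))))) (s (t (s (t (f)) (s (u) (f)))) (f)))


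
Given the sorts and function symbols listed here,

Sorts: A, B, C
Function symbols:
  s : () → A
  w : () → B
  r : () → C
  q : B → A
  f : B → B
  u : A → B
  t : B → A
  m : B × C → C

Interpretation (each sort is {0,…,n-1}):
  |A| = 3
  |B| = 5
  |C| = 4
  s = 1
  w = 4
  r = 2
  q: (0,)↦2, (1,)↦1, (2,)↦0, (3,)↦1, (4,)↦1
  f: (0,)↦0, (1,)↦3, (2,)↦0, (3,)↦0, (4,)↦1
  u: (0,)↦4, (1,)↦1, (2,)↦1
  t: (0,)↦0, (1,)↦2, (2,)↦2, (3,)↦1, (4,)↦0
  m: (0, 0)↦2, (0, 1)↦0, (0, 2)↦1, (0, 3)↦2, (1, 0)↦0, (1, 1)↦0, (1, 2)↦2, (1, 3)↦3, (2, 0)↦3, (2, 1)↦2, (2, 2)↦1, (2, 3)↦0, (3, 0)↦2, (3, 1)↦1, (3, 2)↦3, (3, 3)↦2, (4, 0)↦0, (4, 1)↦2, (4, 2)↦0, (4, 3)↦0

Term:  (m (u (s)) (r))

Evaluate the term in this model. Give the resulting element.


  s = 1
  (u (s)) = u(1,) = 1
  r = 2
  (m (u (s)) (r)) = m(1, 2) = 2

value = 2


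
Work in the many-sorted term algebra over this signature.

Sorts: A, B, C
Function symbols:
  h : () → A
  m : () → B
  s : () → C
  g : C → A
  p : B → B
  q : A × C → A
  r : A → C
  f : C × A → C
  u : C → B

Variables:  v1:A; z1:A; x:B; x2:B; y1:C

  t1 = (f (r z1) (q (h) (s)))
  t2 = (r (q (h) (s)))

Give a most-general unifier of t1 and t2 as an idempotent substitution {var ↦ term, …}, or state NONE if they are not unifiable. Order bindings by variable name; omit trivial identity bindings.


head clash or occurs-check failure — not unifiable

NONE (not unifiable)


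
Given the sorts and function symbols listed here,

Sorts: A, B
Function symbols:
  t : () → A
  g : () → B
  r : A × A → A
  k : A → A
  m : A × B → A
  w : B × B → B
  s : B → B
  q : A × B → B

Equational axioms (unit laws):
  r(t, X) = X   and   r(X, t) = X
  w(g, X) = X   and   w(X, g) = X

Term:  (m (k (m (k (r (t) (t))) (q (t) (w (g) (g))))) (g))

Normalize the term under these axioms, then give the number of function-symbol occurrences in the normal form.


size = 9

1. (m (k (m (k (r (t) (t))) (q (t) (w (g) (g))))) (g))  →  (m (k (m (k (t)) (q (t) (w (g) (g))))) (g))
2. (m (k (m (k (t)) (q (t) (w (g) (g))))) (g))  →  (m (k (m (k (t)) (q (t) (g)))) (g))
normal form: (m (k (m (k (t)) (q (t) (g)))) (g))


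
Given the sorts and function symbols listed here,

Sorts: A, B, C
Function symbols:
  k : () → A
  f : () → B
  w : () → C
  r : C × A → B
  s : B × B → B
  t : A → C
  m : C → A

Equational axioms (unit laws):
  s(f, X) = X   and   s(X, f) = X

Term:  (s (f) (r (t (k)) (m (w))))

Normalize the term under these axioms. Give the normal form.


1. (s (f) (r (t (k)) (m (w))))  →  (r (t (k)) (m (w)))

normal form = (r (t (k)) (m (w)))


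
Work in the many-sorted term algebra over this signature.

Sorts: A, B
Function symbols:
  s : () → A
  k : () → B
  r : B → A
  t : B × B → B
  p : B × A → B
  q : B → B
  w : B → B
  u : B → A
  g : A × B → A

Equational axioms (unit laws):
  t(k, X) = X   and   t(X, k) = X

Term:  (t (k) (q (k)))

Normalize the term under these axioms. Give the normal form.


1. (t (k) (q (k)))  →  (q (k))

normal form = (q (k))


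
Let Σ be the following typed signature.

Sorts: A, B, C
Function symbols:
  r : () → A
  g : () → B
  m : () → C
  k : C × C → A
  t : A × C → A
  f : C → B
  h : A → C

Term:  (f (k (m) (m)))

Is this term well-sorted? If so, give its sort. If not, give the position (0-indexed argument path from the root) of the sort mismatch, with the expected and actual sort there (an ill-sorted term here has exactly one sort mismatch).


ill-sorted at position [0]: expected C, got A

    (m) : C
    (m) : C
  (k (m) (m)) : A
(f (k (m) (m))) : ✗ arg 0 at [0] has sort A, expected C


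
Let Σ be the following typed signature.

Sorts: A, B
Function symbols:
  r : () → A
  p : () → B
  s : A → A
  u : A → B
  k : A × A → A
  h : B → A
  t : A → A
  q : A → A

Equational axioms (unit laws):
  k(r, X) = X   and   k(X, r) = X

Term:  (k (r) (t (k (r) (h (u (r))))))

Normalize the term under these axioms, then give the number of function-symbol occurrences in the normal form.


size = 4

1. (k (r) (t (k (r) (h (u (r))))))  →  (t (k (r) (h (u (r)))))
2. (t (k (r) (h (u (r)))))  →  (t (h (u (r))))
normal form: (t (h (u (r))))


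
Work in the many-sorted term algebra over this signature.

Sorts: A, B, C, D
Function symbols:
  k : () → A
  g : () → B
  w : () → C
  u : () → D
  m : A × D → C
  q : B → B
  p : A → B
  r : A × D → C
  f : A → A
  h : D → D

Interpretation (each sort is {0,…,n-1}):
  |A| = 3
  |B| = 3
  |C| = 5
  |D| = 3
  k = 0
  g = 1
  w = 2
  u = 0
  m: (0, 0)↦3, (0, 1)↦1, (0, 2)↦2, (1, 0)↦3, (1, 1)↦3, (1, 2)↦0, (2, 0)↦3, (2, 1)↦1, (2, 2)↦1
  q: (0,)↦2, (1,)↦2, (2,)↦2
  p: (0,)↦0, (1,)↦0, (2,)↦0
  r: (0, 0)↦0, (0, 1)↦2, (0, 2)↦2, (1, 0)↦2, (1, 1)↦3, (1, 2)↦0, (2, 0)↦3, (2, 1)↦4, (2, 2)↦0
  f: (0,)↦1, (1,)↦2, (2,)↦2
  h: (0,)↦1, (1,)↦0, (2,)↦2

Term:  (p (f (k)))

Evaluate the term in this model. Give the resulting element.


value = 0

  k = 0
  (f (k)) = f(0,) = 1
  (p (f (k))) = p(1,) = 0


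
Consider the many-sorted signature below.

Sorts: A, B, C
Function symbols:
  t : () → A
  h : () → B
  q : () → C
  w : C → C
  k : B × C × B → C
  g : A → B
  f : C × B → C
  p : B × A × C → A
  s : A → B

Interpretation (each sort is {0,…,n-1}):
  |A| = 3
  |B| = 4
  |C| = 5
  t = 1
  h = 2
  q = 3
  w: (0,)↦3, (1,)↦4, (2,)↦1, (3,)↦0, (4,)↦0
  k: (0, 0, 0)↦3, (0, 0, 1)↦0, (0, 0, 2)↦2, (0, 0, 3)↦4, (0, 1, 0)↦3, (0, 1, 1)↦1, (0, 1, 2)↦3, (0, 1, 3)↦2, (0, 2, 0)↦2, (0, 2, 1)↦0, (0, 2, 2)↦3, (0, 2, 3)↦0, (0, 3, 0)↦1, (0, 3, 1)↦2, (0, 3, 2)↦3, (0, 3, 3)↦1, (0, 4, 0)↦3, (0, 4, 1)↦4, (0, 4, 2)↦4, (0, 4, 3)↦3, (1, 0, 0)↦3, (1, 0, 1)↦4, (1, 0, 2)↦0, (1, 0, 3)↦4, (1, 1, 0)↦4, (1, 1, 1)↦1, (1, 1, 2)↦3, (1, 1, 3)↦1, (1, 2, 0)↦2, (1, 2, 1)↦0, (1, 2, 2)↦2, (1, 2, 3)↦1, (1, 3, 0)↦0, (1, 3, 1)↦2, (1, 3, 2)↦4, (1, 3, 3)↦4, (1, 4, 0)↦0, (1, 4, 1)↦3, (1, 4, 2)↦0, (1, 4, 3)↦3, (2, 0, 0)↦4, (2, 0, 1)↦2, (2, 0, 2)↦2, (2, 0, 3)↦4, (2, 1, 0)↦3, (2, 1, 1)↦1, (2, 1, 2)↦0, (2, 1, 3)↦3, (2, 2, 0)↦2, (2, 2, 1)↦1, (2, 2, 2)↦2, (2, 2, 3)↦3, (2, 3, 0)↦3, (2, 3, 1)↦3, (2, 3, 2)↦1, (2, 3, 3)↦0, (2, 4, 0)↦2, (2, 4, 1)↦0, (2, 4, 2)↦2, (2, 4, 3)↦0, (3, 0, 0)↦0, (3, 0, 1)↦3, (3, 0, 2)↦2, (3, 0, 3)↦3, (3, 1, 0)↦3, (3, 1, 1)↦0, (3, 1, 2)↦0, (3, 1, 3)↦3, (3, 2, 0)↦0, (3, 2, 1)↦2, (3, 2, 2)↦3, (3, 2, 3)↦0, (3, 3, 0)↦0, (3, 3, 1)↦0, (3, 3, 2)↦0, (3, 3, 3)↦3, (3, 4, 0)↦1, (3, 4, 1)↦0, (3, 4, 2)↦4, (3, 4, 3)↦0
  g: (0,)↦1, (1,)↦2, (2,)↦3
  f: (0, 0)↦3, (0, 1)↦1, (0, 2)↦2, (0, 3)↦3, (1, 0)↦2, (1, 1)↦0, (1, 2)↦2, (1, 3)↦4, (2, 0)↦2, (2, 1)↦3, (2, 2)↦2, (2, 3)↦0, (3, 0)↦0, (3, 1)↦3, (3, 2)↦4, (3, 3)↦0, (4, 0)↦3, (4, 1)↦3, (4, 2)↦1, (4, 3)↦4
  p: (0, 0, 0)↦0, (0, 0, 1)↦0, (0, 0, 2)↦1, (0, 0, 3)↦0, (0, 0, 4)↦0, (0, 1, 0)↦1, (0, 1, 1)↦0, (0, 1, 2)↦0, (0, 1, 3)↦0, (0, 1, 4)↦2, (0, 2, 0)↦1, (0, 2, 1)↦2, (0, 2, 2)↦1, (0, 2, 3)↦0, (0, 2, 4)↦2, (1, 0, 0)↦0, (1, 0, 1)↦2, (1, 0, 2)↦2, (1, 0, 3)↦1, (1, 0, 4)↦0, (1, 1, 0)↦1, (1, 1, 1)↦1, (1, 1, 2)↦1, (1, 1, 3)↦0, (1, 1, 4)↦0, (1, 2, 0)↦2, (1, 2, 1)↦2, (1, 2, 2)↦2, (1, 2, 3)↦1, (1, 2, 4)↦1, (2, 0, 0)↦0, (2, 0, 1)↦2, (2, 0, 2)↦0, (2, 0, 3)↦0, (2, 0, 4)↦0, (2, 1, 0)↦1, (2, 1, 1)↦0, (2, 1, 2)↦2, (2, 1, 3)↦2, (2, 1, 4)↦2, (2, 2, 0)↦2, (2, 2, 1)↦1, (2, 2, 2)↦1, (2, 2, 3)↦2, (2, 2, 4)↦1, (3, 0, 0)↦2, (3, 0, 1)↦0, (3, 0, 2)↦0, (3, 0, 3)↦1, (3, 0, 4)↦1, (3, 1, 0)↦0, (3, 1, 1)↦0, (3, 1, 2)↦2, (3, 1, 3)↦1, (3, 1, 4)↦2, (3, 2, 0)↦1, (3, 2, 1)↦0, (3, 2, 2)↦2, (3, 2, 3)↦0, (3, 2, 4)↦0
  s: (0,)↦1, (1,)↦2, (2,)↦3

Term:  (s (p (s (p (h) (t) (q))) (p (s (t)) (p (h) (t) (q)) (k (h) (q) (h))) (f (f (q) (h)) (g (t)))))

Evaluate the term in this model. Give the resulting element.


  h = 2
  t = 1
  q = 3
  (p (h) (t) (q)) = p(2, 1, 3) = 2
  (s (p (h) (t) (q))) = s(2,) = 3
  t = 1
  (s (t)) = s(1,) = 2
  h = 2
  t = 1
  q = 3
  (p (h) (t) (q)) = p(2, 1, 3) = 2
  h = 2
  q = 3
  h = 2
  (k (h) (q) (h)) = k(2, 3, 2) = 1
  (p (s (t)) (p (h) (t) (q)) (k (h) (q) (h))) = p(2, 2, 1) = 1
  q = 3
  h = 2
  (f (q) (h)) = f(3, 2) = 4
  t = 1
  (g (t)) = g(1,) = 2
  (f (f (q) (h)) (g (t))) = f(4, 2) = 1
  (p (s (p (h) (t) (q))) (p (s (t)) (p (h) (t) (q)) (k (h) (q) (h))) (f (f (q) (h)) (g (t)))) = p(3, 1, 1) = 0
  (s (p (s (p (h) (t) (q))) (p (s (t)) (p (h) (t) (q)) (k (h) (q) (h))) (f (f (q) (h)) (g (t))))) = s(0,) = 1

value = 1


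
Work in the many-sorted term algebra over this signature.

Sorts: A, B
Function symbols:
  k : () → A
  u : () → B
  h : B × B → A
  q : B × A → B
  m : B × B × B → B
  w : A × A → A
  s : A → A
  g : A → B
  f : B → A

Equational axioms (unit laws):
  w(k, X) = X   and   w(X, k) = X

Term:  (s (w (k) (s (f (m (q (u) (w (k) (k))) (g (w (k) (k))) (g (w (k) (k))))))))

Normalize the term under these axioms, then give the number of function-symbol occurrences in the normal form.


1. (s (w (k) (s (f (m (q (u) (w (k) (k))) (g (w (k) (k))) (g (w (k) (k))))))))  →  (s (s (f (m (q (u) (w (k) (k))) (g (w (k) (k))) (g (w (k) (k)))))))
2. (s (s (f (m (q (u) (w (k) (k))) (g (w (k) (k))) (g (w (k) (k)))))))  →  (s (s (f (m (q (u) (k)) (g (w (k) (k))) (g (w (k) (k)))))))
3. (s (s (f (m (q (u) (k)) (g (w (k) (k))) (g (w (k) (k)))))))  →  (s (s (f (m (q (u) (k)) (g (k)) (g (w (k) (k)))))))
4. (s (s (f (m (q (u) (k)) (g (k)) (g (w (k) (k)))))))  →  (s (s (f (m (q (u) (k)) (g (k)) (g (k))))))
normal form: (s (s (f (m (q (u) (k)) (g (k)) (g (k))))))

size = 11


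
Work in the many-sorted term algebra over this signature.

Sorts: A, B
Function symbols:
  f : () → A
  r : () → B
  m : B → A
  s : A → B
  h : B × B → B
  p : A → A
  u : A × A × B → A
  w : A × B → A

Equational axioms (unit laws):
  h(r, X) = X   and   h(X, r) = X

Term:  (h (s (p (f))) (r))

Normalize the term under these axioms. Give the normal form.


normal form = (s (p (f)))

1. (h (s (p (f))) (r))  →  (s (p (f)))


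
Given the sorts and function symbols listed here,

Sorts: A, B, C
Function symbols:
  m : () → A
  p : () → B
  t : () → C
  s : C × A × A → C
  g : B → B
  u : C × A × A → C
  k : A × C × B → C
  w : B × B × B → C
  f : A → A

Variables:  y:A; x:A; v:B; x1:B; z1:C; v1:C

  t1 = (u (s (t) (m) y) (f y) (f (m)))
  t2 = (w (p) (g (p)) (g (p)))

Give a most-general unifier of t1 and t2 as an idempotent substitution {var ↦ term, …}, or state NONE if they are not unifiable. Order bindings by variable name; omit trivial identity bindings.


NONE (not unifiable)

head clash or occurs-check failure — not unifiable


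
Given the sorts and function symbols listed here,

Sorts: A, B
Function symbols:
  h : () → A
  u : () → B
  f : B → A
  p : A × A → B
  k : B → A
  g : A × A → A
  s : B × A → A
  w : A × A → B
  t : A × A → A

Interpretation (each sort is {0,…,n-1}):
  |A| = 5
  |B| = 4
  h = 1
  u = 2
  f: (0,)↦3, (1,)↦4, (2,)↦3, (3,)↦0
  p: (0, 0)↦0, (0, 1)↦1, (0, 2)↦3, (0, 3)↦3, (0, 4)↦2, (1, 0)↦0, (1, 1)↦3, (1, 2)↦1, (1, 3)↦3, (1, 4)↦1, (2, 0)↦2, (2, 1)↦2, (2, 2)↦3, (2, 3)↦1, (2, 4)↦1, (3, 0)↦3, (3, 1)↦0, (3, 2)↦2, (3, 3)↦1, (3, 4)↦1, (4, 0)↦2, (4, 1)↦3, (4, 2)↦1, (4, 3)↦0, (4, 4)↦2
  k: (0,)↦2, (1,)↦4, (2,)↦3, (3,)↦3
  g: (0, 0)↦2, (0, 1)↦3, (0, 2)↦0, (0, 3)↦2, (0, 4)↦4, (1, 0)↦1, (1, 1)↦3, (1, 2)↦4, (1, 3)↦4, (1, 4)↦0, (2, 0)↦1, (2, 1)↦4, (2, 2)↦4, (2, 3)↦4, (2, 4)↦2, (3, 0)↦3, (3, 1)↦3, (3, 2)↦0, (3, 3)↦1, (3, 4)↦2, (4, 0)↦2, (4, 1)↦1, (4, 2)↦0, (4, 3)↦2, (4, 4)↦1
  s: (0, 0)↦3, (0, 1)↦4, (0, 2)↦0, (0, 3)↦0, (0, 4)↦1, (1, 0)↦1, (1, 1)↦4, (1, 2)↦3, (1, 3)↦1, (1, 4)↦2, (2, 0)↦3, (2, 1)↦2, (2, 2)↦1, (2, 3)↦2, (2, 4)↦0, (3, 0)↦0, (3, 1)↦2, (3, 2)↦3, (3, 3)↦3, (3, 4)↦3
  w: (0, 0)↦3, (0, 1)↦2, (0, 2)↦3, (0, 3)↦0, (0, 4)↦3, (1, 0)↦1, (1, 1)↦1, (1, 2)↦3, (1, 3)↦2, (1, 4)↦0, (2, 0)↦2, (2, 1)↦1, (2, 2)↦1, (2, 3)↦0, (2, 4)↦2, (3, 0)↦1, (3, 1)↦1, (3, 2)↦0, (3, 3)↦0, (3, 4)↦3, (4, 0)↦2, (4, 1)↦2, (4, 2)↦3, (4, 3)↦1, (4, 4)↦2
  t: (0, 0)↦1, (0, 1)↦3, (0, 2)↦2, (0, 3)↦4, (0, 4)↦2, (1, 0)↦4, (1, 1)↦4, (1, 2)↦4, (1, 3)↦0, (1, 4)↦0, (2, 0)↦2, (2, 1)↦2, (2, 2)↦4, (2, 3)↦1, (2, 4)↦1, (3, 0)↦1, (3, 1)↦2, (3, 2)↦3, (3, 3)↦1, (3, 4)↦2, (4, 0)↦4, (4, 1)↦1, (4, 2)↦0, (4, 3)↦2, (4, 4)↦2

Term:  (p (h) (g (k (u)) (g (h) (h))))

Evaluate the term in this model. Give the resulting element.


value = 3

  h = 1
  u = 2
  (k (u)) = k(2,) = 3
  h = 1
  h = 1
  (g (h) (h)) = g(1, 1) = 3
  (g (k (u)) (g (h) (h))) = g(3, 3) = 1
  (p (h) (g (k (u)) (g (h) (h)))) = p(1, 1) = 3


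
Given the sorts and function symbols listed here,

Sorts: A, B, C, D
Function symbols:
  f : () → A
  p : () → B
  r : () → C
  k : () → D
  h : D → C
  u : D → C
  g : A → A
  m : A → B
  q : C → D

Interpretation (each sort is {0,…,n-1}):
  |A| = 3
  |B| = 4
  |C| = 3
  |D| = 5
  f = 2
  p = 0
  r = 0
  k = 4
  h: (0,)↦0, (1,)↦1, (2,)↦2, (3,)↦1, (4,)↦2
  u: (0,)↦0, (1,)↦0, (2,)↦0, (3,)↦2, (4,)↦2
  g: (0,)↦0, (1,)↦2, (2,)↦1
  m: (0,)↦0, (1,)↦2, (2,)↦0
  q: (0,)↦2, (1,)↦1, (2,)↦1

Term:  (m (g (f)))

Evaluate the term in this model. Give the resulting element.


value = 2

  f = 2
  (g (f)) = g(2,) = 1
  (m (g (f))) = m(1,) = 2


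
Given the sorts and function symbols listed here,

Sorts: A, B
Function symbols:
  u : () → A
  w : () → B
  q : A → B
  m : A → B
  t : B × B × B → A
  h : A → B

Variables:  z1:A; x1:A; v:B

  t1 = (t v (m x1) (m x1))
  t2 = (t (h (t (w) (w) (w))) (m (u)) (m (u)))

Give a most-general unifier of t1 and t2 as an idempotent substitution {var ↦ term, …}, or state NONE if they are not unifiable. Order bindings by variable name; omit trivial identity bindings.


{v ↦ (h (t (w) (w) (w))), x1 ↦ (u)}


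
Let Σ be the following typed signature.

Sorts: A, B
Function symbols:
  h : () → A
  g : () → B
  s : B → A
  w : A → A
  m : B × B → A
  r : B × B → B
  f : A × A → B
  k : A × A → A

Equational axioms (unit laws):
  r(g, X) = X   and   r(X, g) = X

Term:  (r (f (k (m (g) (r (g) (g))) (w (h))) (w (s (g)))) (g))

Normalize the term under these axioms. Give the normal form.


1. (r (f (k (m (g) (r (g) (g))) (w (h))) (w (s (g)))) (g))  →  (f (k (m (g) (r (g) (g))) (w (h))) (w (s (g))))
2. (f (k (m (g) (r (g) (g))) (w (h))) (w (s (g))))  →  (f (k (m (g) (g)) (w (h))) (w (s (g))))

normal form = (f (k (m (g) (g)) (w (h))) (w (s (g))))


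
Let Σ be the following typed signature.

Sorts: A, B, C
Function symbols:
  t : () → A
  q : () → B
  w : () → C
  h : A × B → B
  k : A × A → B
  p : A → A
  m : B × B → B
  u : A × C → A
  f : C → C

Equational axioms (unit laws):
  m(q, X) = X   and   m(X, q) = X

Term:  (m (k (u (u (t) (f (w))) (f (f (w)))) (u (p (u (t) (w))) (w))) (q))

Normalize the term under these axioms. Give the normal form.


1. (m (k (u (u (t) (f (w))) (f (f (w)))) (u (p (u (t) (w))) (w))) (q))  →  (k (u (u (t) (f (w))) (f (f (w)))) (u (p (u (t) (w))) (w)))

normal form = (k (u (u (t) (f (w))) (f (f (w)))) (u (p (u (t) (w))) (w)))


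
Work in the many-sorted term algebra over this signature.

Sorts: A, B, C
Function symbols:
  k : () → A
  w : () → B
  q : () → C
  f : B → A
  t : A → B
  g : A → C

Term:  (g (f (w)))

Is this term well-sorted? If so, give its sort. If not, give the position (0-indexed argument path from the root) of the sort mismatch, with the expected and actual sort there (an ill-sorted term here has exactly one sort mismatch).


well-sorted; sort = C

    (w) : B
  (f (w)) : A
(g (f (w))) : C


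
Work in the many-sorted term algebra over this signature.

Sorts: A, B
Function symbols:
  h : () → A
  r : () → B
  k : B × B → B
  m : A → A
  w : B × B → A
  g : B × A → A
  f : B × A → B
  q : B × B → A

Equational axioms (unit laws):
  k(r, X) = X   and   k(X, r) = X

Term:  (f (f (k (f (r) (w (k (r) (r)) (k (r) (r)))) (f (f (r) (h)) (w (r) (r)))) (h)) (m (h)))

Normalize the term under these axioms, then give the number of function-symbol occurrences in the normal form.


1. (f (f (k (f (r) (w (k (r) (r)) (k (r) (r)))) (f (f (r) (h)) (w (r) (r)))) (h)) (m (h)))  →  (f (f (k (f (r) (w (r) (k (r) (r)))) (f (f (r) (h)) (w (r) (r)))) (h)) (m (h)))
2. (f (f (k (f (r) (w (r) (k (r) (r)))) (f (f (r) (h)) (w (r) (r)))) (h)) (m (h)))  →  (f (f (k (f (r) (w (r) (r))) (f (f (r) (h)) (w (r) (r)))) (h)) (m (h)))
normal form: (f (f (k (f (r) (w (r) (r))) (f (f (r) (h)) (w (r) (r)))) (h)) (m (h)))

size = 18


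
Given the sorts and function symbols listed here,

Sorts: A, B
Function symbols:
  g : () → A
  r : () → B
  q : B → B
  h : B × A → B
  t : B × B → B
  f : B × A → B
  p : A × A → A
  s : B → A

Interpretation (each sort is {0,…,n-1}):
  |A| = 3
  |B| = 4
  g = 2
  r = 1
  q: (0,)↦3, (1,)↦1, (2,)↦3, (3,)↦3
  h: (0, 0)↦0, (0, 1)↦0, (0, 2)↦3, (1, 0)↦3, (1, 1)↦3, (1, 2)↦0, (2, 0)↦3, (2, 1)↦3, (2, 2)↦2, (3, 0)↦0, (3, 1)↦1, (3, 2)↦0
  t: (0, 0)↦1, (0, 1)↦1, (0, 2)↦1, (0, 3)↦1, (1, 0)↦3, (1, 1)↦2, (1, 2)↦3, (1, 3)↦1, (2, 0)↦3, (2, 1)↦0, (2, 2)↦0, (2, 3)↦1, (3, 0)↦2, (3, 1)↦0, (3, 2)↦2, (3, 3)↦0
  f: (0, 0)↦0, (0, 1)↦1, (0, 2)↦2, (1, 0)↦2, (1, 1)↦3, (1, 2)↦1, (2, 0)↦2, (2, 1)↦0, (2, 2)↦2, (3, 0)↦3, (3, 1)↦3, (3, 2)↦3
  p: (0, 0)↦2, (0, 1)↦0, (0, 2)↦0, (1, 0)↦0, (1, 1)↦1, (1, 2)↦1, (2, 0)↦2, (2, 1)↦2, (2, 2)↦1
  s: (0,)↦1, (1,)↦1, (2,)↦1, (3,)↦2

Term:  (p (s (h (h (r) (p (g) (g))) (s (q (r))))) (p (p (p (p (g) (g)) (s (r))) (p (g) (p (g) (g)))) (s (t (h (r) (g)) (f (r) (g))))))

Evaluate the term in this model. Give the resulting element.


  r = 1
  g = 2
  g = 2
  (p (g) (g)) = p(2, 2) = 1
  (h (r) (p (g) (g))) = h(1, 1) = 3
  r = 1
  (q (r)) = q(1,) = 1
  (s (q (r))) = s(1,) = 1
  (h (h (r) (p (g) (g))) (s (q (r)))) = h(3, 1) = 1
  (s (h (h (r) (p (g) (g))) (s (q (r))))) = s(1,) = 1
  g = 2
  g = 2
  (p (g) (g)) = p(2, 2) = 1
  r = 1
  (s (r)) = s(1,) = 1
  (p (p (g) (g)) (s (r))) = p(1, 1) = 1
  g = 2
  g = 2
  g = 2
  (p (g) (g)) = p(2, 2) = 1
  (p (g) (p (g) (g))) = p(2, 1) = 2
  (p (p (p (g) (g)) (s (r))) (p (g) (p (g) (g)))) = p(1, 2) = 1
  r = 1
  g = 2
  (h (r) (g)) = h(1, 2) = 0
  r = 1
  g = 2
  (f (r) (g)) = f(1, 2) = 1
  (t (h (r) (g)) (f (r) (g))) = t(0, 1) = 1
  (s (t (h (r) (g)) (f (r) (g)))) = s(1,) = 1
  (p (p (p (p (g) (g)) (s (r))) (p (g) (p (g) (g)))) (s (t (h (r) (g)) (f (r) (g))))) = p(1, 1) = 1
  (p (s (h (h (r) (p (g) (g))) (s (q (r))))) (p (p (p (p (g) (g)) (s (r))) (p (g) (p (g) (g)))) (s (t (h (r) (g)) (f (r) (g)))))) = p(1, 1) = 1

value = 1


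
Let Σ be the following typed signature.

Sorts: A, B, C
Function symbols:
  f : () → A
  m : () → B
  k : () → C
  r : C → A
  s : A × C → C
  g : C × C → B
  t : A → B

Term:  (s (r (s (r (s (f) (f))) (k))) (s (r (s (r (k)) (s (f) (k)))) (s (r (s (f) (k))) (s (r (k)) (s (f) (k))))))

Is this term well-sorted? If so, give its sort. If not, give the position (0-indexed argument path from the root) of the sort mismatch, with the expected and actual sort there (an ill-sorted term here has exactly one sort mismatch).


          (f) : A
          (f) : A
        (s (f) (f)) : ✗ arg 1 at [0, 0, 0, 0, 1] has sort A, expected C
      (k) : C
          (k) : C
        (r (k)) : A
          (f) : A
          (k) : C
        (s (f) (k)) : C
      (s (r (k)) (s (f) (k))) : C
    (r (s (r (k)) (s (f) (k)))) : A
          (f) : A
          (k) : C
        (s (f) (k)) : C
      (r (s (f) (k))) : A
          (k) : C
        (r (k)) : A
          (f) : A
          (k) : C
        (s (f) (k)) : C
      (s (r (k)) (s (f) (k))) : C
    (s (r (s (f) (k))) (s (r (k)) (s (f) (k)))) : C
  (s (r (s (r (k)) (s (f) (k)))) (s (r (s (f) (k))) (s (r (k)) (s (f) (k))))) : C

ill-sorted at position [0, 0, 0, 0, 1]: expected C, got A


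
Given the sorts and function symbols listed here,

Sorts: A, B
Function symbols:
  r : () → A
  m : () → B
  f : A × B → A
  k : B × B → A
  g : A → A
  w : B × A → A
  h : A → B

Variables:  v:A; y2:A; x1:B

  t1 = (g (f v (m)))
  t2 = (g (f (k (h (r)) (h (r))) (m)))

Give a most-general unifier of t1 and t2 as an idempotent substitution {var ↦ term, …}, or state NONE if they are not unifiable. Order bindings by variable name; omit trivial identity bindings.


{v ↦ (k (h (r)) (h (r)))}


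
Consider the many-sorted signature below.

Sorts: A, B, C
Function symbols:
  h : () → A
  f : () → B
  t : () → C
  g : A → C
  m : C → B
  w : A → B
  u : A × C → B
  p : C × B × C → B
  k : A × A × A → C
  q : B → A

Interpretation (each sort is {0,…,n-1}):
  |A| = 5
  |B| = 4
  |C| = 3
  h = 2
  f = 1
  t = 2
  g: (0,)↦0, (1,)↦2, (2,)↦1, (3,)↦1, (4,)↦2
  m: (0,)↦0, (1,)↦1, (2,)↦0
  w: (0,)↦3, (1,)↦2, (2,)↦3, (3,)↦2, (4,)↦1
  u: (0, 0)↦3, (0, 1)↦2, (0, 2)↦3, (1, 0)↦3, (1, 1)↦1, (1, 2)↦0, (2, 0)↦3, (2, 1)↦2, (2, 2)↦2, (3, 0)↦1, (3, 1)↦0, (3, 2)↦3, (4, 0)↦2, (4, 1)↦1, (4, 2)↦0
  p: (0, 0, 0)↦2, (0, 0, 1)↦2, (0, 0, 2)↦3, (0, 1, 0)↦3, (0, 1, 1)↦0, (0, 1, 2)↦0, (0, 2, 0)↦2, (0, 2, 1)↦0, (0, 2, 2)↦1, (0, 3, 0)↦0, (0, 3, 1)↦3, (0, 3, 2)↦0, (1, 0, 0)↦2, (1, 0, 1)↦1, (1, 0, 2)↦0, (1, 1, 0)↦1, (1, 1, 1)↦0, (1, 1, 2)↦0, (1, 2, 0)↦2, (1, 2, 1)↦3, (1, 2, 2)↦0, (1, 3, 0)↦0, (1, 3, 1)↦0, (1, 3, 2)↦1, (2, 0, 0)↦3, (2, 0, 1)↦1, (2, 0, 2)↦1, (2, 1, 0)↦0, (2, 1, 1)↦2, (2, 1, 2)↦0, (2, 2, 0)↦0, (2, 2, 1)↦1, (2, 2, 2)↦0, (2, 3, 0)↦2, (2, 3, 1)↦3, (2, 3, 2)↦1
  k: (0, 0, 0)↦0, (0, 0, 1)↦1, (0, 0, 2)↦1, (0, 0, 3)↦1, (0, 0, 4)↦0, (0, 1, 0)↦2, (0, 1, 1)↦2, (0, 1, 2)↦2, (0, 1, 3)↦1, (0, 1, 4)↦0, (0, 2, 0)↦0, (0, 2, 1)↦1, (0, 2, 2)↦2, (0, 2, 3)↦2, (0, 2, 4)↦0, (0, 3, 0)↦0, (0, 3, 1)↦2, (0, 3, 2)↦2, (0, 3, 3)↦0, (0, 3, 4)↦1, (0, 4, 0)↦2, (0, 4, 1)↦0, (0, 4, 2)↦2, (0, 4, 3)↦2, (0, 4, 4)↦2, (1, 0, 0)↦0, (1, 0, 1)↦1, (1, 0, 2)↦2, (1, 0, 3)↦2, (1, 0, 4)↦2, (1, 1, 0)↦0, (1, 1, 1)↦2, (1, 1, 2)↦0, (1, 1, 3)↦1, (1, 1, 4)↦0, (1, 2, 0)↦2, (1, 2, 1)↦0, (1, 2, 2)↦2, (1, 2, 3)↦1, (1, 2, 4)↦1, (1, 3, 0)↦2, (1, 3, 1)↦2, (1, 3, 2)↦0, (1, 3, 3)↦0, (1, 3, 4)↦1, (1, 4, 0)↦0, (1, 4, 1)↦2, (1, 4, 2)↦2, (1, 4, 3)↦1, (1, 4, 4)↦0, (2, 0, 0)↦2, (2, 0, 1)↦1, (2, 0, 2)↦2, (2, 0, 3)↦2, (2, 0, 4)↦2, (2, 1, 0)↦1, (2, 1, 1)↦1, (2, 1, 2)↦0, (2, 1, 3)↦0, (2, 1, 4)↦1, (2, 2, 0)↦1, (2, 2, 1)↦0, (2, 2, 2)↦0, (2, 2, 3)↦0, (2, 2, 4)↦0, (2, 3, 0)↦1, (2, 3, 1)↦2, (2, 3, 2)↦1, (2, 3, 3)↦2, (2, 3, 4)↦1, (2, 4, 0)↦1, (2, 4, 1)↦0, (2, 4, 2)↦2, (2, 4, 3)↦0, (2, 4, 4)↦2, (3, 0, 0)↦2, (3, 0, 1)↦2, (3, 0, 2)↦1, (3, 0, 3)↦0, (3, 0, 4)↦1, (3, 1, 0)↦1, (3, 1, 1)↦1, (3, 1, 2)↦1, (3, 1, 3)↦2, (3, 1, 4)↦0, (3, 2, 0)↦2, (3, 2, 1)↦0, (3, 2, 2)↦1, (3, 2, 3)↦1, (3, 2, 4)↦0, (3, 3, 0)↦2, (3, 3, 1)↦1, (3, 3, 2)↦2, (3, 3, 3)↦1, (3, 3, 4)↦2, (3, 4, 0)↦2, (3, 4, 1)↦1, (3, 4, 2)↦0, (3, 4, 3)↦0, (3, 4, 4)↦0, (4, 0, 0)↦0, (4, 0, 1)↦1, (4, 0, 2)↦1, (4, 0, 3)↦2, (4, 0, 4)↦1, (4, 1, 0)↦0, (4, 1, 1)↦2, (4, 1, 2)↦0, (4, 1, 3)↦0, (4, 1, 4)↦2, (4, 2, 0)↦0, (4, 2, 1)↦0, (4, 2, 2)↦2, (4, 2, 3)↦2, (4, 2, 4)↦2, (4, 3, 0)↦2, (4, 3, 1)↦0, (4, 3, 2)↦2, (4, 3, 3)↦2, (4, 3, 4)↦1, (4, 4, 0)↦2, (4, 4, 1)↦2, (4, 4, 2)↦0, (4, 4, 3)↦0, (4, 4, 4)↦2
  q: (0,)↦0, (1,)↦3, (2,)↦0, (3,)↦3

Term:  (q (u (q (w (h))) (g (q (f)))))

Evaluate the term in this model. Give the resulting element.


value = 0

  h = 2
  (w (h)) = w(2,) = 3
  (q (w (h))) = q(3,) = 3
  f = 1
  (q (f)) = q(1,) = 3
  (g (q (f))) = g(3,) = 1
  (u (q (w (h))) (g (q (f)))) = u(3, 1) = 0
  (q (u (q (w (h))) (g (q (f))))) = q(0,) = 0


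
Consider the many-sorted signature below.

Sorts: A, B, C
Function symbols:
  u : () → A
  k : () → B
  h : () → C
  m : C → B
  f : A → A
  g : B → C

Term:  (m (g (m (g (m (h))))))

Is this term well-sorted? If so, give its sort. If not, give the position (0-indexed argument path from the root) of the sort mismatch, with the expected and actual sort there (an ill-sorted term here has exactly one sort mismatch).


          (h) : C
        (m (h)) : B
      (g (m (h))) : C
    (m (g (m (h)))) : B
  (g (m (g (m (h))))) : C
(m (g (m (g (m (h)))))) : B

well-sorted; sort = B


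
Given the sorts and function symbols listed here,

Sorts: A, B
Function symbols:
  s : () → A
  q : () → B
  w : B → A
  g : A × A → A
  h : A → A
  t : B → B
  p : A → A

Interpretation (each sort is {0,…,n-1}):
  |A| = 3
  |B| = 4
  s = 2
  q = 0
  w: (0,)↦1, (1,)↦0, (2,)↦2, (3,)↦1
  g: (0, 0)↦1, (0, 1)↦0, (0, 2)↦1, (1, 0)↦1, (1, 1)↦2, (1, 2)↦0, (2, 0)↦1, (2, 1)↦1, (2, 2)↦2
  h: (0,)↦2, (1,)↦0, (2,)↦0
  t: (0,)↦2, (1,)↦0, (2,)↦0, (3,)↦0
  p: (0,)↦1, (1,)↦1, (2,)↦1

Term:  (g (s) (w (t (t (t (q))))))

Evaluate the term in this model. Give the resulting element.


value = 2

  s = 2
  q = 0
  (t (q)) = t(0,) = 2
  (t (t (q))) = t(2,) = 0
  (t (t (t (q)))) = t(0,) = 2
  (w (t (t (t (q))))) = w(2,) = 2
  (g (s) (w (t (t (t (q)))))) = g(2, 2) = 2


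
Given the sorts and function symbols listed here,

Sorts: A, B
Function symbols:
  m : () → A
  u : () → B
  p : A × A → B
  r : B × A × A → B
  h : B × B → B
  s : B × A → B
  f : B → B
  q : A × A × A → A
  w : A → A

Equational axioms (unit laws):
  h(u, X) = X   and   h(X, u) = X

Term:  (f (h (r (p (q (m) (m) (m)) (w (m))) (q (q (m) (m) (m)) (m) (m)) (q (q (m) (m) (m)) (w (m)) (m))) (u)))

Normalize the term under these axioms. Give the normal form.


normal form = (f (r (p (q (m) (m) (m)) (w (m))) (q (q (m) (m) (m)) (m) (m)) (q (q (m) (m) (m)) (w (m)) (m))))

1. (f (h (r (p (q (m) (m) (m)) (w (m))) (q (q (m) (m) (m)) (m) (m)) (q (q (m) (m) (m)) (w (m)) (m))) (u)))  →  (f (r (p (q (m) (m) (m)) (w (m))) (q (q (m) (m) (m)) (m) (m)) (q (q (m) (m) (m)) (w (m)) (m))))


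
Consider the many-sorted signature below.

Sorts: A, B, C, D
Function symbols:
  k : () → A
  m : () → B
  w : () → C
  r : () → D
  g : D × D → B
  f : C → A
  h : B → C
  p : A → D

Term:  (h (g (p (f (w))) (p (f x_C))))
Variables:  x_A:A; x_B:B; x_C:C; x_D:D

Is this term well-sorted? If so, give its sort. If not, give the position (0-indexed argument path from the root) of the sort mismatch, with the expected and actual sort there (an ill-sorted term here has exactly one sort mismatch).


well-sorted; sort = C

        (w) : C
      (f (w)) : A
    (p (f (w))) : D
        x_C : C
      (f x_C) : A
    (p (f x_C)) : D
  (g (p (f (w))) (p (f x_C))) : B
(h (g (p (f (w))) (p (f x_C)))) : C


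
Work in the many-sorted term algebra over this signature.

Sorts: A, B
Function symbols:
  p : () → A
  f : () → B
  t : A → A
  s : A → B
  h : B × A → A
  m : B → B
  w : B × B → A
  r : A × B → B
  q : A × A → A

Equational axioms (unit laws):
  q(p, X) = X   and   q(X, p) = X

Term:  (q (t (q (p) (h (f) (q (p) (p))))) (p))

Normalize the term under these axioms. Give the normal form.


normal form = (t (h (f) (p)))

1. (q (t (q (p) (h (f) (q (p) (p))))) (p))  →  (t (q (p) (h (f) (q (p) (p)))))
2. (t (q (p) (h (f) (q (p) (p)))))  →  (t (h (f) (q (p) (p))))
3. (t (h (f) (q (p) (p))))  →  (t (h (f) (p)))


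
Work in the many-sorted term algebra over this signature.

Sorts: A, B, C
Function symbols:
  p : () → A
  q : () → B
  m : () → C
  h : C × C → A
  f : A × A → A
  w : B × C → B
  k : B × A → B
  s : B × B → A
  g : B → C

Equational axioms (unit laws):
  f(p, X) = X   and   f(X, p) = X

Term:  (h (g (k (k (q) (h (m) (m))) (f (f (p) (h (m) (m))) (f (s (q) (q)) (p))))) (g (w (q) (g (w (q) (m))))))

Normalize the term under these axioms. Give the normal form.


1. (h (g (k (k (q) (h (m) (m))) (f (f (p) (h (m) (m))) (f (s (q) (q)) (p))))) (g (w (q) (g (w (q) (m))))))  →  (h (g (k (k (q) (h (m) (m))) (f (h (m) (m)) (f (s (q) (q)) (p))))) (g (w (q) (g (w (q) (m))))))
2. (h (g (k (k (q) (h (m) (m))) (f (h (m) (m)) (f (s (q) (q)) (p))))) (g (w (q) (g (w (q) (m))))))  →  (h (g (k (k (q) (h (m) (m))) (f (h (m) (m)) (s (q) (q))))) (g (w (q) (g (w (q) (m))))))

normal form = (h (g (k (k (q) (h (m) (m))) (f (h (m) (m)) (s (q) (q))))) (g (w (q) (g (w (q) (m))))))


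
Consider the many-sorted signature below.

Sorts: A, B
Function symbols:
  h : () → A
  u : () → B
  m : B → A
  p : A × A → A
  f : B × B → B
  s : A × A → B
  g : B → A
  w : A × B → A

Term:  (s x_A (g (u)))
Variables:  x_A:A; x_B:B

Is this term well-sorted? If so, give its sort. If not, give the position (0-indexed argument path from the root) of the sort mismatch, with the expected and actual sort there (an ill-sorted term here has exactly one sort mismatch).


  x_A : A
    (u) : B
  (g (u)) : A
(s x_A (g (u))) : B

well-sorted; sort = B


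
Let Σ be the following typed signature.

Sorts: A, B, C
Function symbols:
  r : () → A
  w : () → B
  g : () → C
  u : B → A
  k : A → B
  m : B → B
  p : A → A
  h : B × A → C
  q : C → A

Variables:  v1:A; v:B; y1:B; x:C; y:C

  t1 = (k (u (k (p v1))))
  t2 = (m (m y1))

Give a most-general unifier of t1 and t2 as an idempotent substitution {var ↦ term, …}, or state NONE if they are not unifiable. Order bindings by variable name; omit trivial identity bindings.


head clash or occurs-check failure — not unifiable

NONE (not unifiable)


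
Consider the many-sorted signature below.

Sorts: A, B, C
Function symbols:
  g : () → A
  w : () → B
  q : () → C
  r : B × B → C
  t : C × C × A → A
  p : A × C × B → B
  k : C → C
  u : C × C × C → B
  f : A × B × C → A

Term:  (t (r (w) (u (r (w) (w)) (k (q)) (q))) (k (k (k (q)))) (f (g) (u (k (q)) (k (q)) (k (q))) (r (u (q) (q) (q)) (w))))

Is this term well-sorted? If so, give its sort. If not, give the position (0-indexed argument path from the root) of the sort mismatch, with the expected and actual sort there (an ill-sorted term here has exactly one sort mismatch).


well-sorted; sort = A

    (w) : B
        (w) : B
        (w) : B
      (r (w) (w)) : C
        (q) : C
      (k (q)) : C
      (q) : C
    (u (r (w) (w)) (k (q)) (q)) : B
  (r (w) (u (r (w) (w)) (k (q)) (q))) : C
        (q) : C
      (k (q)) : C
    (k (k (q))) : C
  (k (k (k (q)))) : C
    (g) : A
        (q) : C
      (k (q)) : C
        (q) : C
      (k (q)) : C
        (q) : C
      (k (q)) : C
    (u (k (q)) (k (q)) (k (q))) : B
        (q) : C
        (q) : C
        (q) : C
      (u (q) (q) (q)) : B
      (w) : B
    (r (u (q) (q) (q)) (w)) : C
  (f (g) (u (k (q)) (k (q)) (k (q))) (r (u (q) (q) (q)) (w))) : A
(t (r (w) (u (r (w) (w)) (k (q)) (q))) (k (k (k (q)))) (f (g) (u (k (q)) (k (q)) (k (q))) (r (u (q) (q) (q)) (w)))) : A


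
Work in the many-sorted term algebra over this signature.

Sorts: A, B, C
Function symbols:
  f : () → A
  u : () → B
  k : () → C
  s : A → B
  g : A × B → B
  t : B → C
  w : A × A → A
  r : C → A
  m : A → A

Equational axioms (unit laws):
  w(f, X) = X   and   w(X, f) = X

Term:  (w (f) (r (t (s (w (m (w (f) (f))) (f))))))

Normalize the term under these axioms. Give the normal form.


1. (w (f) (r (t (s (w (m (w (f) (f))) (f))))))  →  (r (t (s (w (m (w (f) (f))) (f)))))
2. (r (t (s (w (m (w (f) (f))) (f)))))  →  (r (t (s (m (w (f) (f))))))
3. (r (t (s (m (w (f) (f))))))  →  (r (t (s (m (f)))))

normal form = (r (t (s (m (f)))))


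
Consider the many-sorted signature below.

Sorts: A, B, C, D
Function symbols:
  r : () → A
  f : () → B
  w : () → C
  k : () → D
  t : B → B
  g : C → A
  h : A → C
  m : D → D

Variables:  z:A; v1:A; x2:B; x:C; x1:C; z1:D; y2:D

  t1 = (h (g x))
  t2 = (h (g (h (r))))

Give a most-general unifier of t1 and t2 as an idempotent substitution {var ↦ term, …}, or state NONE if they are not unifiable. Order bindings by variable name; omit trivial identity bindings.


{x ↦ (h (r))}


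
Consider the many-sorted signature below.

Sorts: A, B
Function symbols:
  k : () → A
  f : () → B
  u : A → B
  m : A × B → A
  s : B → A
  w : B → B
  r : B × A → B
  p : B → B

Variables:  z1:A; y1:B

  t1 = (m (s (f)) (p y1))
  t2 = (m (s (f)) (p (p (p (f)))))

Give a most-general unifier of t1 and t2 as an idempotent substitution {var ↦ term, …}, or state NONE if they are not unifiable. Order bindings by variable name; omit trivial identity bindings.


{y1 ↦ (p (p (f)))}


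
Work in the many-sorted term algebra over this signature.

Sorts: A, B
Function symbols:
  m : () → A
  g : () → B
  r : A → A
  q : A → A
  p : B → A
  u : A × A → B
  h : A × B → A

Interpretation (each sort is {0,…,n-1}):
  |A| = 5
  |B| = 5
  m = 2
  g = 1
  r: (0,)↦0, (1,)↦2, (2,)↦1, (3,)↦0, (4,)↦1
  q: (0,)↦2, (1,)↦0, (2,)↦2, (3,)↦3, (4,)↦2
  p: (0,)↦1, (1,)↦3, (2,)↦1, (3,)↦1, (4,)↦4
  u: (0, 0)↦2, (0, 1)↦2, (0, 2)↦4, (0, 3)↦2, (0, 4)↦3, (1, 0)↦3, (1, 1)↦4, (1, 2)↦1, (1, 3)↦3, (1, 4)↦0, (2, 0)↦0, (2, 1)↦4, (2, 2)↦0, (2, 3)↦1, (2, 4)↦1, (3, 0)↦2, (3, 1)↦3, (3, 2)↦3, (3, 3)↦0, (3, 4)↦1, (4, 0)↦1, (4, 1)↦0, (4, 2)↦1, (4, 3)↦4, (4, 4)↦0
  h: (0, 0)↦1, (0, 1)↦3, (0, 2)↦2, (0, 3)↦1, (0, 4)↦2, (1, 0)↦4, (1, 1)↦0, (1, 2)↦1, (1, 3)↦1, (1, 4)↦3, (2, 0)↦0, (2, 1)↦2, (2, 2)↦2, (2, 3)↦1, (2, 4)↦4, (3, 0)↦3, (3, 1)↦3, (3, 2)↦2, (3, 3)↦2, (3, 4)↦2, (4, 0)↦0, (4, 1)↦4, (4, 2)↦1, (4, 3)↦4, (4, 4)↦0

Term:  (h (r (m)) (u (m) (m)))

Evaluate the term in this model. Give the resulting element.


value = 4

  m = 2
  (r (m)) = r(2,) = 1
  m = 2
  m = 2
  (u (m) (m)) = u(2, 2) = 0
  (h (r (m)) (u (m) (m))) = h(1, 0) = 4


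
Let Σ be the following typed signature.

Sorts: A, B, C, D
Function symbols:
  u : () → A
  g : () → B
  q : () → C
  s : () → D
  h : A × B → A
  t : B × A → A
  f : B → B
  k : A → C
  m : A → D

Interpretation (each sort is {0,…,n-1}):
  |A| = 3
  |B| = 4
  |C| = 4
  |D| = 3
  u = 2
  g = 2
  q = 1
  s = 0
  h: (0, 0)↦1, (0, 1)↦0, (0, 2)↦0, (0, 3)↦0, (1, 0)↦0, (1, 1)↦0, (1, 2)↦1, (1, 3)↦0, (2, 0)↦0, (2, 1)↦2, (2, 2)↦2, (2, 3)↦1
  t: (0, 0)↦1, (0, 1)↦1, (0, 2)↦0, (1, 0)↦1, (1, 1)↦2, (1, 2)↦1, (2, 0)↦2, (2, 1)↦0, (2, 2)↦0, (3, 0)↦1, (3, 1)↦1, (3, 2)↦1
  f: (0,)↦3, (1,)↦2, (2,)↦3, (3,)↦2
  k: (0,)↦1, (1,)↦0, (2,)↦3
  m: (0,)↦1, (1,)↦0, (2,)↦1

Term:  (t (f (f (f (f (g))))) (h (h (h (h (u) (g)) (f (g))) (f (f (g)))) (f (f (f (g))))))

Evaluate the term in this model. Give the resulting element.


value = 2

  g = 2
  (f (g)) = f(2,) = 3
  (f (f (g))) = f(3,) = 2
  (f (f (f (g)))) = f(2,) = 3
  (f (f (f (f (g))))) = f(3,) = 2
  u = 2
  g = 2
  (h (u) (g)) = h(2, 2) = 2
  g = 2
  (f (g)) = f(2,) = 3
  (h (h (u) (g)) (f (g))) = h(2, 3) = 1
  g = 2
  (f (g)) = f(2,) = 3
  (f (f (g))) = f(3,) = 2
  (h (h (h (u) (g)) (f (g))) (f (f (g)))) = h(1, 2) = 1
  g = 2
  (f (g)) = f(2,) = 3
  (f (f (g))) = f(3,) = 2
  (f (f (f (g)))) = f(2,) = 3
  (h (h (h (h (u) (g)) (f (g))) (f (f (g)))) (f (f (f (g))))) = h(1, 3) = 0
  (t (f (f (f (f (g))))) (h (h (h (h (u) (g)) (f (g))) (f (f (g)))) (f (f (f (g)))))) = t(2, 0) = 2
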